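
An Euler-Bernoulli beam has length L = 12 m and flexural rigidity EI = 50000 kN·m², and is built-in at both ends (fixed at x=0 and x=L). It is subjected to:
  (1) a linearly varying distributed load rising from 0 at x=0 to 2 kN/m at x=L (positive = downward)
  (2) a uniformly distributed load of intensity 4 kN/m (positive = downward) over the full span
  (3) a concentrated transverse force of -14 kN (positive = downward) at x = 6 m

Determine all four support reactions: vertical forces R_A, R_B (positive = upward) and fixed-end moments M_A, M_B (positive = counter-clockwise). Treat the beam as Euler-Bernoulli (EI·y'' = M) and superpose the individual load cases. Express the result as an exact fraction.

R_A = 103/5 kN, M_A = 183/5 kN·m, R_B = 127/5 kN, M_B = -207/5 kN·m

Load 1 — triangular load w₀=2 kN/m (0→w₀ over full span):
  R_A = 3w₀L/20 = 3·2·12/20 = 18/5 kN
  M_A = w₀L²/30 = 2·12²/30 = 48/5 kN·m
  R_B = 7w₀L/20 = 7·2·12/20 = 42/5 kN
  M_B = -w₀L²/20 = -2·12²/20 = -72/5 kN·m
Load 2 — uniform load w=4 kN/m over full span:
  R_A = wL/2 = 4·12/2 = 24 kN
  M_A = wL²/12 = 4·12²/12 = 48 kN·m
  R_B = wL/2 = 4·12/2 = 24 kN
  M_B = -wL²/12 = -4·12²/12 = -48 kN·m
Load 3 — point force P=-14 kN at a=6 m (b=L-a=6):
  R_A = Pb²(3a+b)/L³ = (-14)·6²·(3·6+6)/12³ = -7 kN
  M_A = Pab²/L² = (-14)·6·6²/12² = -21 kN·m
  R_B = Pa²(a+3b)/L³ = (-14)·6²·(6+3·6)/12³ = -7 kN
  M_B = -Pa²b/L² = -(-14)·6²·6/12² = 21 kN·m
Superposition: R_A = 103/5 kN, M_A = 183/5 kN·m, R_B = 127/5 kN, M_B = -207/5 kN·m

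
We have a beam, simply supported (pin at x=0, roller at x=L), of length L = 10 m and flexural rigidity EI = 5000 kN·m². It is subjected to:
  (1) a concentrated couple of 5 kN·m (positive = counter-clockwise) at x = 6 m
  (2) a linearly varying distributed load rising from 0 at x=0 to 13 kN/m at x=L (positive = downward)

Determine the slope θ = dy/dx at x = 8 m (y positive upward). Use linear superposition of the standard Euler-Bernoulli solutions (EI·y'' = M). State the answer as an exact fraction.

Load 1 — applied couple M₀=5 kN·m at a=6 m (b=L-a=4):
  θ_1 = (M₀x²/(2L)-M₀(x-a)+C₁)/EI  [x>a] with C₁=M₀(3b²-L²)/(6L)=-13/3 = (5·8²/(2·10)-5·(8-6)+(-13/3))/5000 = 1/3000 rad
Load 2 — triangular load w₀=13 kN/m (0→w₀ over full span):
  θ_2 = -w₀(7L⁴-30L²x²+15x⁴)/(360LEI) = -13·(7·10⁴-30·10²·8²+15·8⁴)/(360·10·5000) = 9841/225000 rad
Superposition: θ = Σ θ_i = 2479/56250 rad ≈ 0.044071 rad

θ(8) = 2479/56250 rad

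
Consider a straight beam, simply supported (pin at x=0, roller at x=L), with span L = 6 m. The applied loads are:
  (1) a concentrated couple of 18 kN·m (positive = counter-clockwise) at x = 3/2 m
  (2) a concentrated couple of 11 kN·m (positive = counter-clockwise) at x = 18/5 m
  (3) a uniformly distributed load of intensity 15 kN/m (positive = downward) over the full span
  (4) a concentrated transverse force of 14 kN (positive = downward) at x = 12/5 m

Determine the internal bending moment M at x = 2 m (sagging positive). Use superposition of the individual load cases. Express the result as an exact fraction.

Load 1 — applied couple M₀=18 kN·m at a=3/2 m (b=L-a=9/2):
  M_1 = M₀x/L - M₀  [x>a] = 18·2/6 - 18 = -12 kN·m
Load 2 — applied couple M₀=11 kN·m at a=18/5 m (b=L-a=12/5):
  M_2 = M₀x/L  [x≤a] = 11·2/6 = 11/3 kN·m
Load 3 — uniform load w=15 kN/m over full span:
  M_3 = wx(L-x)/2 = 15·2·(6-2)/2 = 60 kN·m
Load 4 — point force P=14 kN at a=12/5 m (b=L-a=18/5):
  M_4 = Pbx/L  [x≤a] = 14·(18/5)·2/6 = 84/5 kN·m
Superposition: M = Σ M_i = 1027/15 kN·m ≈ 68.466667 kN·m

M(2) = 1027/15 kN·m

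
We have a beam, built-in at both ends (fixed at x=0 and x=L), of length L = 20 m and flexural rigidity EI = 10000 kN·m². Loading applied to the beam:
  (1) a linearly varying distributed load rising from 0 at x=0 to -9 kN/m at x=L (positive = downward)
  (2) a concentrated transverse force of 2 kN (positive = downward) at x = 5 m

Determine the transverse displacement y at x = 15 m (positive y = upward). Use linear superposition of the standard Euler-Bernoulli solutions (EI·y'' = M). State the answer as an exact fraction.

y(15) = 439/3840 m

Load 1 — triangular load w₀=-9 kN/m (0→w₀ over full span):
  y_1 = -w₀x²(L-x)²(x+2L)/(120LEI) = -(-9)·15²·(20-15)²·(15+2·20)/(120·20·10000) = 297/2560 m
Load 2 — point force P=2 kN at a=5 m (b=L-a=15):
  y_2 = -Pa²(L-x)²(3bL-(3b+a)(L-x))/(6L³EI)  [x>a] = -2·5²·(20-15)²·(3·15·20-(3·15+5)·(20-15))/(6·20³·10000) = -13/7680 m
Superposition: y = Σ y_i = 439/3840 m ≈ 0.114323 m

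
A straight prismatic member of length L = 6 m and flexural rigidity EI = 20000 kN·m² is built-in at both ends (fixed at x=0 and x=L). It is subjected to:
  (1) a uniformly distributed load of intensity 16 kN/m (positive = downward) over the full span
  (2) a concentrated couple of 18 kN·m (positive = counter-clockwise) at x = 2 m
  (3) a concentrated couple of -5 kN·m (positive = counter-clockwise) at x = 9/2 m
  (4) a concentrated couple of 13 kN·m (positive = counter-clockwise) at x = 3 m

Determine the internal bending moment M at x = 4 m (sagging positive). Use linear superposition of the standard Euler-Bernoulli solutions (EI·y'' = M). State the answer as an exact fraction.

M(4) = 137/16 kN·m

Load 1 — uniform load w=16 kN/m over full span:
  M_1 = wLx/2 - wL²/12 - wx²/2 = 16·6·4/2 - 16·6²/12 - 16·4²/2 = 16 kN·m
Load 2 — applied couple M₀=18 kN·m at a=2 m (b=L-a=4):
  M_2 = R_Ax - M_A - M₀  [x>a] with R_A=4, M_A=0 = 4·4 - 0 - 18 = -2 kN·m
Load 3 — applied couple M₀=-5 kN·m at a=9/2 m (b=L-a=3/2):
  M_3 = R_Ax - M_A  [x≤a] with R_A=-15/16, M_A=-25/16 = (-15/16)·4 - (-25/16) = -35/16 kN·m
Load 4 — applied couple M₀=13 kN·m at a=3 m (b=L-a=3):
  M_4 = R_Ax - M_A - M₀  [x>a] with R_A=13/4, M_A=13/4 = (13/4)·4 - (13/4) - 13 = -13/4 kN·m
Superposition: M = Σ M_i = 137/16 kN·m ≈ 8.562500 kN·m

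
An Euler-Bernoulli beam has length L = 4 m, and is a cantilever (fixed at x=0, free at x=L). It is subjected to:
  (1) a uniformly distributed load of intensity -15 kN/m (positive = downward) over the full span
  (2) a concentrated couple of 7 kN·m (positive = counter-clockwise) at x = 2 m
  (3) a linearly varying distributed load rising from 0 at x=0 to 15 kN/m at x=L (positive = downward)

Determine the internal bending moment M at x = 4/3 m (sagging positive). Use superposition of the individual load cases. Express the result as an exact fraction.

Load 1 — uniform load w=-15 kN/m over full span:
  M_1 = -w(L-x)²/2 = -(-15)·(4-(4/3))²/2 = 160/3 kN·m
Load 2 — applied couple M₀=7 kN·m at a=2 m (b=L-a=2):
  M_2 = M₀  [x≤a] = 7 = 7 kN·m
Load 3 — triangular load w₀=15 kN/m (0→w₀ over full span):
  M_3 = w₀Lx/2 - w₀L²/3 - w₀x³/(6L) = 15·4·(4/3)/2 - 15·4²/3 - 15·(4/3)³/(6·4) = -1120/27 kN·m
Superposition: M = Σ M_i = 509/27 kN·m ≈ 18.851852 kN·m

M(4/3) = 509/27 kN·m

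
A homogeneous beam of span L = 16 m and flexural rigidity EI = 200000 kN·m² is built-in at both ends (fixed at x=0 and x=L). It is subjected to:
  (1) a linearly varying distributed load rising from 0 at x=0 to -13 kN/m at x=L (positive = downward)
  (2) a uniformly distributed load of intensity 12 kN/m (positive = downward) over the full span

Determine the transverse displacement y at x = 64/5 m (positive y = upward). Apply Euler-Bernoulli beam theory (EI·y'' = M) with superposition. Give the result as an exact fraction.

Load 1 — triangular load w₀=-13 kN/m (0→w₀ over full span):
  y_1 = -w₀x²(L-x)²(x+2L)/(120LEI) = -(-13)·(64/5)²·(16-(64/5))²·((64/5)+2·16)/(120·16·200000) = 372736/146484375 m
Load 2 — uniform load w=12 kN/m over full span:
  y_2 = -wx²(L-x)²/(24EI) = -12·(64/5)²·(16-(64/5))²/(24·200000) = -8192/1953125 m
Superposition: y = Σ y_i = -241664/146484375 m ≈ -0.001650 m

y(64/5) = -241664/146484375 m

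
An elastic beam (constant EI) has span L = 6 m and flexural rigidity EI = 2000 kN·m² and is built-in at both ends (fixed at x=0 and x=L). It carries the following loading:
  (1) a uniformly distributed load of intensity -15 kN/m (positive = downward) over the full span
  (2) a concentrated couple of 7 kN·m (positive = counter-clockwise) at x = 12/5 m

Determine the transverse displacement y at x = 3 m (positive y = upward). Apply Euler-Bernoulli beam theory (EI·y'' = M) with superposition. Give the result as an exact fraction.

y(3) = 10629/400000 m

Load 1 — uniform load w=-15 kN/m over full span:
  y_1 = -wx²(L-x)²/(24EI) = -(-15)·3²·(6-3)²/(24·2000) = 81/3200 m
Load 2 — applied couple M₀=7 kN·m at a=12/5 m (b=L-a=18/5):
  y_2 = (R_Ax³/6 - M_Ax²/2 - M₀(x-a)²/2)/EI  [x>a] with R_A=42/25, M_A=21/25 = ((42/25)·3³/6 - (21/25)·3²/2 - 7·(3-(12/5))²/2)/2000 = 63/50000 m
Superposition: y = Σ y_i = 10629/400000 m ≈ 0.026572 m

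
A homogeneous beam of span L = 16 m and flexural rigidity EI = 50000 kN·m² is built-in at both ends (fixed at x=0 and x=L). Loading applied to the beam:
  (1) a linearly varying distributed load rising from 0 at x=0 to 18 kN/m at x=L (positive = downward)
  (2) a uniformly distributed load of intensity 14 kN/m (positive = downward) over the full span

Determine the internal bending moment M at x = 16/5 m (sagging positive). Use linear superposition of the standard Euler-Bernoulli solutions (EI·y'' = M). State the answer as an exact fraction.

Load 1 — triangular load w₀=18 kN/m (0→w₀ over full span):
  M_1 = 3w₀Lx/20 - w₀L²/30 - w₀x³/(6L) = 3·18·16·(16/5)/20 - 18·16²/30 - 18·(16/5)³/(6·16) = -2688/125 kN·m
Load 2 — uniform load w=14 kN/m over full span:
  M_2 = wLx/2 - wL²/12 - wx²/2 = 14·16·(16/5)/2 - 14·16²/12 - 14·(16/5)²/2 = -896/75 kN·m
Superposition: M = Σ M_i = -12544/375 kN·m ≈ -33.450667 kN·m

M(16/5) = -12544/375 kN·m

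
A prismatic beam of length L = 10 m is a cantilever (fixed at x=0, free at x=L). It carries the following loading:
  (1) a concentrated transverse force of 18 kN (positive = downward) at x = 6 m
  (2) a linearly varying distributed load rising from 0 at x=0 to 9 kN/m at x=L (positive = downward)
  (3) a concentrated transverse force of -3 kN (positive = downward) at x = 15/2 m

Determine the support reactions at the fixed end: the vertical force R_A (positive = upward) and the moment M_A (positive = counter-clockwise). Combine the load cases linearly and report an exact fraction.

Load 1 — point force P=18 kN at a=6 m (b=L-a=4):
  R_A = P = 18 kN
  M_A = Pa = 18·6 = 108 kN·m
Load 2 — triangular load w₀=9 kN/m (0→w₀ over full span):
  R_A = w₀L/2 = 9·10/2 = 45 kN
  M_A = w₀L²/3 = 9·10²/3 = 300 kN·m
Load 3 — point force P=-3 kN at a=15/2 m (b=L-a=5/2):
  R_A = P = (-3) = -3 kN
  M_A = Pa = (-3)·(15/2) = -45/2 kN·m
Superposition: R_A = 60 kN, M_A = 771/2 kN·m

R_A = 60 kN, M_A = 771/2 kN·m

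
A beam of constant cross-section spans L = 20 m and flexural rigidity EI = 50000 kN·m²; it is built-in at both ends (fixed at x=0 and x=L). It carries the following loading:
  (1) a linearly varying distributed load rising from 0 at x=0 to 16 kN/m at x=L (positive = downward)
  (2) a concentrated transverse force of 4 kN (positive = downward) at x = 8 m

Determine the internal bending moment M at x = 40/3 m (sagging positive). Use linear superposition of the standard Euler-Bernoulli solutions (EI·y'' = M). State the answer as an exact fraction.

M(40/3) = 227456/2025 kN·m

Load 1 — triangular load w₀=16 kN/m (0→w₀ over full span):
  M_1 = 3w₀Lx/20 - w₀L²/30 - w₀x³/(6L) = 3·16·20·(40/3)/20 - 16·20²/30 - 16·(40/3)³/(6·20) = 8960/81 kN·m
Load 2 — point force P=4 kN at a=8 m (b=L-a=12):
  M_2 = Pa²(a+3b)(L-x)/L³ - Pa²b/L²  [x>a] = 4·8²·(8+3·12)·(20-(40/3))/20³ - 4·8²·12/20² = 128/75 kN·m
Superposition: M = Σ M_i = 227456/2025 kN·m ≈ 112.323951 kN·m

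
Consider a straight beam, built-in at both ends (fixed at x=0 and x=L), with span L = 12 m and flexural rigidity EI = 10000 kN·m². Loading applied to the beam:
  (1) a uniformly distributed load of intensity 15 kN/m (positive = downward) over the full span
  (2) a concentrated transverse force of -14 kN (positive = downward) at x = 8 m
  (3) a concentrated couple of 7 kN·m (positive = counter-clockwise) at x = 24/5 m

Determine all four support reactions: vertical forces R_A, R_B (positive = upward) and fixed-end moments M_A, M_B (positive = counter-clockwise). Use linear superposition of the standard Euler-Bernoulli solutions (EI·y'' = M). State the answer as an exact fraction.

Load 1 — uniform load w=15 kN/m over full span:
  R_A = wL/2 = 15·12/2 = 90 kN
  M_A = wL²/12 = 15·12²/12 = 180 kN·m
  R_B = wL/2 = 15·12/2 = 90 kN
  M_B = -wL²/12 = -15·12²/12 = -180 kN·m
Load 2 — point force P=-14 kN at a=8 m (b=L-a=4):
  R_A = Pb²(3a+b)/L³ = (-14)·4²·(3·8+4)/12³ = -98/27 kN
  M_A = Pab²/L² = (-14)·8·4²/12² = -112/9 kN·m
  R_B = Pa²(a+3b)/L³ = (-14)·8²·(8+3·4)/12³ = -280/27 kN
  M_B = -Pa²b/L² = -(-14)·8²·4/12² = 224/9 kN·m
Load 3 — applied couple M₀=7 kN·m at a=24/5 m (b=L-a=36/5):
  R_A = 6M₀ab/L³ = 6·7·(24/5)·(36/5)/12³ = 21/25 kN
  M_A = M₀b(2a-b)/L² = 7·(36/5)·(2·(24/5)-(36/5))/12² = 21/25 kN·m
  R_B = -6M₀ab/L³ = -6·7·(24/5)·(36/5)/12³ = -21/25 kN
  M_B = M₀a(2b-a)/L² = 7·(24/5)·(2·(36/5)-(24/5))/12² = 56/25 kN·m
Superposition: R_A = 58867/675 kN, M_A = 37889/225 kN·m, R_B = 53183/675 kN, M_B = -34396/225 kN·m

R_A = 58867/675 kN, M_A = 37889/225 kN·m, R_B = 53183/675 kN, M_B = -34396/225 kN·m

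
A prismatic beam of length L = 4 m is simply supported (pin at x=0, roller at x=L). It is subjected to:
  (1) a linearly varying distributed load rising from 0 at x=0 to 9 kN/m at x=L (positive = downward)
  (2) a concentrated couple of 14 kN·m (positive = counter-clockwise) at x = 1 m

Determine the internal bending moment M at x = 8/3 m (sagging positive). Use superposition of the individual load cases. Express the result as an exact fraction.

Load 1 — triangular load w₀=9 kN/m (0→w₀ over full span):
  M_1 = w₀Lx/6 - w₀x³/(6L) = 9·4·(8/3)/6 - 9·(8/3)³/(6·4) = 80/9 kN·m
Load 2 — applied couple M₀=14 kN·m at a=1 m (b=L-a=3):
  M_2 = M₀x/L - M₀  [x>a] = 14·(8/3)/4 - 14 = -14/3 kN·m
Superposition: M = Σ M_i = 38/9 kN·m ≈ 4.222222 kN·m

M(8/3) = 38/9 kN·m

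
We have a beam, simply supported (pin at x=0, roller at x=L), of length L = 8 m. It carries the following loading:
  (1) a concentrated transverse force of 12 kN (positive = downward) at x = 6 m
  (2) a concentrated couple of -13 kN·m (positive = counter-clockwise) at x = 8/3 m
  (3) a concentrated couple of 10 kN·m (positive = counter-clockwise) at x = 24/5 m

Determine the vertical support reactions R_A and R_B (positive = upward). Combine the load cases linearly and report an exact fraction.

Load 1 — point force P=12 kN at a=6 m (b=L-a=2):
  R_A = Pb/L = 12·2/8 = 3 kN
  R_B = Pa/L = 12·6/8 = 9 kN
Load 2 — applied couple M₀=-13 kN·m at a=8/3 m (b=L-a=16/3):
  R_A = M₀/L = (-13)/8 = -13/8 kN
  R_B = -M₀/L = -(-13)/8 = 13/8 kN
Load 3 — applied couple M₀=10 kN·m at a=24/5 m (b=L-a=16/5):
  R_A = M₀/L = 10/8 = 5/4 kN
  R_B = -M₀/L = -10/8 = -5/4 kN
Superposition: R_A = 21/8 kN, R_B = 75/8 kN

R_A = 21/8 kN, R_B = 75/8 kN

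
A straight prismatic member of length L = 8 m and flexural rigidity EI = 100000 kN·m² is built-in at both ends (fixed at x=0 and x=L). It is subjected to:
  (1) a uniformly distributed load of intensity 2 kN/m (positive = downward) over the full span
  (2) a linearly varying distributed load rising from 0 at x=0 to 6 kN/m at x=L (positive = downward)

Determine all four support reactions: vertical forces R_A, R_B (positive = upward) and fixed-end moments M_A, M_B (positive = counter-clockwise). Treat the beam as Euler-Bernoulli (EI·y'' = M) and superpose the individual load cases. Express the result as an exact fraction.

R_A = 76/5 kN, M_A = 352/15 kN·m, R_B = 124/5 kN, M_B = -448/15 kN·m

Load 1 — uniform load w=2 kN/m over full span:
  R_A = wL/2 = 2·8/2 = 8 kN
  M_A = wL²/12 = 2·8²/12 = 32/3 kN·m
  R_B = wL/2 = 2·8/2 = 8 kN
  M_B = -wL²/12 = -2·8²/12 = -32/3 kN·m
Load 2 — triangular load w₀=6 kN/m (0→w₀ over full span):
  R_A = 3w₀L/20 = 3·6·8/20 = 36/5 kN
  M_A = w₀L²/30 = 6·8²/30 = 64/5 kN·m
  R_B = 7w₀L/20 = 7·6·8/20 = 84/5 kN
  M_B = -w₀L²/20 = -6·8²/20 = -96/5 kN·m
Superposition: R_A = 76/5 kN, M_A = 352/15 kN·m, R_B = 124/5 kN, M_B = -448/15 kN·m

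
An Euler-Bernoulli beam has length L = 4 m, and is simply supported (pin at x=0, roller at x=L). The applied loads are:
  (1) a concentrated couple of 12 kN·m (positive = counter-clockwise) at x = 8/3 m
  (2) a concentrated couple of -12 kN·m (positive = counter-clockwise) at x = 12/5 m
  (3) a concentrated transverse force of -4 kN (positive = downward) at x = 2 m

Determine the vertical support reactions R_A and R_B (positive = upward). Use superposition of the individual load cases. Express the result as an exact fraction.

Load 1 — applied couple M₀=12 kN·m at a=8/3 m (b=L-a=4/3):
  R_A = M₀/L = 12/4 = 3 kN
  R_B = -M₀/L = -12/4 = -3 kN
Load 2 — applied couple M₀=-12 kN·m at a=12/5 m (b=L-a=8/5):
  R_A = M₀/L = (-12)/4 = -3 kN
  R_B = -M₀/L = -(-12)/4 = 3 kN
Load 3 — point force P=-4 kN at a=2 m (b=L-a=2):
  R_A = Pb/L = (-4)·2/4 = -2 kN
  R_B = Pa/L = (-4)·2/4 = -2 kN
Superposition: R_A = -2 kN, R_B = -2 kN

R_A = -2 kN, R_B = -2 kN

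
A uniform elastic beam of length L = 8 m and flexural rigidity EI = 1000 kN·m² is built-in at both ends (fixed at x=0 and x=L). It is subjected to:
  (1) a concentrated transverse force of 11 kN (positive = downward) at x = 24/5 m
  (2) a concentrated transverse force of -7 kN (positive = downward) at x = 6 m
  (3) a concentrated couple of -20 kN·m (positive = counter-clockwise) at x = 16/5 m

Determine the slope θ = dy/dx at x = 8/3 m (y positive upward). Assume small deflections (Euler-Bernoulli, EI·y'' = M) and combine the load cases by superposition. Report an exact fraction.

θ(8/3) = -3389/281250 rad

Load 1 — point force P=11 kN at a=24/5 m (b=L-a=16/5):
  θ_1 = -Pb²x(2aL-(3a+b)x)/(2L³EI)  [x≤a] = -11·(16/5)²·(8/3)·(2·(24/5)·8-(3·(24/5)+(16/5))·(8/3))/(2·8³·1000) = -1232/140625 rad
Load 2 — point force P=-7 kN at a=6 m (b=L-a=2):
  θ_2 = -Pb²x(2aL-(3a+b)x)/(2L³EI)  [x≤a] = -(-7)·2²·(8/3)·(2·6·8-(3·6+2)·(8/3))/(2·8³·1000) = 7/2250 rad
Load 3 — applied couple M₀=-20 kN·m at a=16/5 m (b=L-a=24/5):
  θ_3 = (R_Ax²/2 - M_Ax)/EI  [x≤a] with R_A=-18/5, M_A=-12/5 = ((-18/5)·(8/3)²/2 - (-12/5)·(8/3))/1000 = -4/625 rad
Superposition: θ = Σ θ_i = -3389/281250 rad ≈ -0.012050 rad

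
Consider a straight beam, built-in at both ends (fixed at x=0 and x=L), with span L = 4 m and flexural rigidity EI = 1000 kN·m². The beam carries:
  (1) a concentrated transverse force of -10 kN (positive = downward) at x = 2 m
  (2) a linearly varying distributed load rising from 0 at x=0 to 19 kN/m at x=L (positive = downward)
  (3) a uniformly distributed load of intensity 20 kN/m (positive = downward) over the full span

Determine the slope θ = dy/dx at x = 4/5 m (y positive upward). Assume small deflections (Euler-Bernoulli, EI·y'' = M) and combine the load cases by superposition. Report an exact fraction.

Load 1 — point force P=-10 kN at a=2 m (b=L-a=2):
  θ_1 = -Pb²x(2aL-(3a+b)x)/(2L³EI)  [x≤a] = -(-10)·2²·(4/5)·(2·2·4-(3·2+2)·(4/5))/(2·4³·1000) = 3/1250 rad
Load 2 — triangular load w₀=19 kN/m (0→w₀ over full span):
  θ_2 = -w₀(2x(L-x)(L-2x)(x+2L)+x²(L-x)²)/(120LEI) = -19·(2·(4/5)·(4-(4/5))·(4-2·(4/5))·((4/5)+2·4)+(4/5)²·(4-(4/5))²)/(120·4·1000) = -1064/234375 rad
Load 3 — uniform load w=20 kN/m over full span:
  θ_3 = -wx(L-x)(L-2x)/(12EI) = -20·(4/5)·(4-(4/5))·(4-2·(4/5))/(12·1000) = -32/3125 rad
Superposition: θ = Σ θ_i = -5803/468750 rad ≈ -0.012380 rad

θ(4/5) = -5803/468750 rad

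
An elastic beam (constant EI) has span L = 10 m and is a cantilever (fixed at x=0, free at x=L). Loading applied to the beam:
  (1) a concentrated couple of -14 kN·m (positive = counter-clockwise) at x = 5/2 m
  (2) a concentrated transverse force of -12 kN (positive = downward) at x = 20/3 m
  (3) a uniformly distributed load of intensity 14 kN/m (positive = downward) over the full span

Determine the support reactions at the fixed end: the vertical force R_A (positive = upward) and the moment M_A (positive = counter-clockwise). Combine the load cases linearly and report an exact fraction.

R_A = 128 kN, M_A = 634 kN·m

Load 1 — applied couple M₀=-14 kN·m at a=5/2 m (b=L-a=15/2):
  R_A = 0 kN
  M_A = -M₀ = -(-14) = 14 kN·m
Load 2 — point force P=-12 kN at a=20/3 m (b=L-a=10/3):
  R_A = P = (-12) = -12 kN
  M_A = Pa = (-12)·(20/3) = -80 kN·m
Load 3 — uniform load w=14 kN/m over full span:
  R_A = wL = 14·10 = 140 kN
  M_A = wL²/2 = 14·10²/2 = 700 kN·m
Superposition: R_A = 128 kN, M_A = 634 kN·m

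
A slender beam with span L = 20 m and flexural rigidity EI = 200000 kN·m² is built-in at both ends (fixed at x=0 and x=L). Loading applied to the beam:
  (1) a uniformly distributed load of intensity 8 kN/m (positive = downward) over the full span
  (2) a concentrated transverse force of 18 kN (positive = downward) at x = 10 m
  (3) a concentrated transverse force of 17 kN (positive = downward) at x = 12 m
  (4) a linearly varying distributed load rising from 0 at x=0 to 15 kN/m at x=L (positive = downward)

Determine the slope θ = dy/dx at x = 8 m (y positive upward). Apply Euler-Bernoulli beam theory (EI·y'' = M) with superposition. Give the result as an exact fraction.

θ(8) = -10713/3125000 rad

Load 1 — uniform load w=8 kN/m over full span:
  θ_1 = -wx(L-x)(L-2x)/(12EI) = -8·8·(20-8)·(20-2·8)/(12·200000) = -4/3125 rad
Load 2 — point force P=18 kN at a=10 m (b=L-a=10):
  θ_2 = -Pb²x(2aL-(3a+b)x)/(2L³EI)  [x≤a] = -18·10²·8·(2·10·20-(3·10+10)·8)/(2·20³·200000) = -9/25000 rad
Load 3 — point force P=17 kN at a=12 m (b=L-a=8):
  θ_3 = -Pb²x(2aL-(3a+b)x)/(2L³EI)  [x≤a] = -17·8²·8·(2·12·20-(3·12+8)·8)/(2·20³·200000) = -136/390625 rad
Load 4 — triangular load w₀=15 kN/m (0→w₀ over full span):
  θ_4 = -w₀(2x(L-x)(L-2x)(x+2L)+x²(L-x)²)/(120LEI) = -15·(2·8·(20-8)·(20-2·8)·(8+2·20)+8²·(20-8)²)/(120·20·200000) = -9/6250 rad
Superposition: θ = Σ θ_i = -10713/3125000 rad ≈ -0.003428 rad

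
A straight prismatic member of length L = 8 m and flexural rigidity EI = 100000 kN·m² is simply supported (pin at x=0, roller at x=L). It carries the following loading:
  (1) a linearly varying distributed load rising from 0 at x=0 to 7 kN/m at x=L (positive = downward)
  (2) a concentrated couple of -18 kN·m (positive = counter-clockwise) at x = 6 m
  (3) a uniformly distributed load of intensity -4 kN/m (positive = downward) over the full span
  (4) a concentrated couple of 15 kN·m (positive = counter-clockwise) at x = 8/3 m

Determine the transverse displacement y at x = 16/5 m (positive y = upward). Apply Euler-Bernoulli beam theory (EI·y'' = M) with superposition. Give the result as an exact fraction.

Load 1 — triangular load w₀=7 kN/m (0→w₀ over full span):
  y_1 = -w₀x(7L⁴-10L²x²+3x⁴)/(360LEI) = -7·(16/5)·(7·8⁴-10·8²·(16/5)²+3·(16/5)⁴)/(360·8·100000) = -255584/146484375 m
Load 2 — applied couple M₀=-18 kN·m at a=6 m (b=L-a=2):
  y_2 = (M₀x³/(6L)+C₁x)/EI  [x≤a] with C₁=M₀(3b²-L²)/(6L)=39/2 = ((-18)·(16/5)³/(6·8)+(39/2)·(16/5))/100000 = 783/1562500 m
Load 3 — uniform load w=-4 kN/m over full span:
  y_3 = -wx(L³-2Lx²+x³)/(24EI) = -(-4)·(16/5)·(8³-2·8·(16/5)²+(16/5)³)/(24·100000) = 3968/1953125 m
Load 4 — applied couple M₀=15 kN·m at a=8/3 m (b=L-a=16/3):
  y_4 = (M₀x³/(6L)-M₀(x-a)²/2+C₁x)/EI  [x>a] with C₁=M₀(3b²-L²)/(6L)=20/3 = (15·(16/5)³/(6·8)-15·((16/5)-(8/3))²/2+(20/3)·(16/5))/100000 = 23/78125 m
Superposition: y = Σ y_i = 634189/585937500 m ≈ 0.001082 m

y(16/5) = 634189/585937500 m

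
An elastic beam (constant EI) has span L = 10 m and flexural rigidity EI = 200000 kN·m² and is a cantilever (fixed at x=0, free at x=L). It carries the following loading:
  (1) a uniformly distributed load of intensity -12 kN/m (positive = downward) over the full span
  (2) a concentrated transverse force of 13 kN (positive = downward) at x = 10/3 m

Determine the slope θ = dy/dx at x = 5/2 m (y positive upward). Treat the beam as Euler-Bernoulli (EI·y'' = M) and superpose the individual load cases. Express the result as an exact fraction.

θ(5/2) = 209/38400 rad

Load 1 — uniform load w=-12 kN/m over full span:
  θ_1 = -wx(x²-3Lx+3L²)/(6EI) = -(-12)·(5/2)·((5/2)²-3·10·(5/2)+3·10²)/(6·200000) = 37/6400 rad
Load 2 — point force P=13 kN at a=10/3 m (b=L-a=20/3):
  θ_2 = -Px(2a-x)/(2EI)  [x≤a] = -13·(5/2)·(2·(10/3)-(5/2))/(2·200000) = -13/38400 rad
Superposition: θ = Σ θ_i = 209/38400 rad ≈ 0.005443 rad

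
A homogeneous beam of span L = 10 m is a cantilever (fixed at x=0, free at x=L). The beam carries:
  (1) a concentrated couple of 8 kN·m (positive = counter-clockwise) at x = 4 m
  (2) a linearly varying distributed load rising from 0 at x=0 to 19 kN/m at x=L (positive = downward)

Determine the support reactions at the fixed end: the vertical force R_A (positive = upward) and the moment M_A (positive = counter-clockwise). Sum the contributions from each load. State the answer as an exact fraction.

Load 1 — applied couple M₀=8 kN·m at a=4 m (b=L-a=6):
  R_A = 0 kN
  M_A = -M₀ = -8 kN·m
Load 2 — triangular load w₀=19 kN/m (0→w₀ over full span):
  R_A = w₀L/2 = 19·10/2 = 95 kN
  M_A = w₀L²/3 = 19·10²/3 = 1900/3 kN·m
Superposition: R_A = 95 kN, M_A = 1876/3 kN·m

R_A = 95 kN, M_A = 1876/3 kN·m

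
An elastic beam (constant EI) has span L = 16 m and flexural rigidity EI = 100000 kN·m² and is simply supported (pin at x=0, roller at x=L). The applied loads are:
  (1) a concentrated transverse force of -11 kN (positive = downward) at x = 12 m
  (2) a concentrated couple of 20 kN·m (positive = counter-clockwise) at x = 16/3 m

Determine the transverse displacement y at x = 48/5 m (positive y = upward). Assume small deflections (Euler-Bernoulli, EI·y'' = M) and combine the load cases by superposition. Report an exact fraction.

Load 1 — point force P=-11 kN at a=12 m (b=L-a=4):
  y_1 = -Pbx(L²-b²-x²)/(6LEI)  [x≤a] = -(-11)·4·(48/5)·(16²-4²-(48/5)²)/(6·16·100000) = 2541/390625 m
Load 2 — applied couple M₀=20 kN·m at a=16/3 m (b=L-a=32/3):
  y_2 = (M₀x³/(6L)-M₀(x-a)²/2+C₁x)/EI  [x>a] with C₁=M₀(3b²-L²)/(6L)=160/9 = (20·(48/5)³/(6·16)-20·((48/5)-(16/3))²/2+(160/9)·(48/5))/100000 = 1216/703125 m
Superposition: y = Σ y_i = 28949/3515625 m ≈ 0.008234 m

y(48/5) = 28949/3515625 m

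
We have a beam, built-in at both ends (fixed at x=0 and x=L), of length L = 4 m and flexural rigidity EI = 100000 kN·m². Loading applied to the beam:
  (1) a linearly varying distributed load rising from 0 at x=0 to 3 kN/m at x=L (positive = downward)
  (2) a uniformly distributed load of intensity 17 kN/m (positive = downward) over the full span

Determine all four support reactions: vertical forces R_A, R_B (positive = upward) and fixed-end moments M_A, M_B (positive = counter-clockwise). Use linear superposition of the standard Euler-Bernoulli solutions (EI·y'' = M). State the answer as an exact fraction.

Load 1 — triangular load w₀=3 kN/m (0→w₀ over full span):
  R_A = 3w₀L/20 = 3·3·4/20 = 9/5 kN
  M_A = w₀L²/30 = 3·4²/30 = 8/5 kN·m
  R_B = 7w₀L/20 = 7·3·4/20 = 21/5 kN
  M_B = -w₀L²/20 = -3·4²/20 = -12/5 kN·m
Load 2 — uniform load w=17 kN/m over full span:
  R_A = wL/2 = 17·4/2 = 34 kN
  M_A = wL²/12 = 17·4²/12 = 68/3 kN·m
  R_B = wL/2 = 17·4/2 = 34 kN
  M_B = -wL²/12 = -17·4²/12 = -68/3 kN·m
Superposition: R_A = 179/5 kN, M_A = 364/15 kN·m, R_B = 191/5 kN, M_B = -376/15 kN·m

R_A = 179/5 kN, M_A = 364/15 kN·m, R_B = 191/5 kN, M_B = -376/15 kN·m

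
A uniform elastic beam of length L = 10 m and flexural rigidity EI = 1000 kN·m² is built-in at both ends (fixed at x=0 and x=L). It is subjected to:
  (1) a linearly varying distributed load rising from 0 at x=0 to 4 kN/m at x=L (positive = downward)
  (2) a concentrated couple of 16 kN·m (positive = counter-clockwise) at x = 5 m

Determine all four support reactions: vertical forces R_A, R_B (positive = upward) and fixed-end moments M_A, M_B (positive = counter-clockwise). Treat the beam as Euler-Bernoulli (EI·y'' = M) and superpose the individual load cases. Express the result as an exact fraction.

Load 1 — triangular load w₀=4 kN/m (0→w₀ over full span):
  R_A = 3w₀L/20 = 3·4·10/20 = 6 kN
  M_A = w₀L²/30 = 4·10²/30 = 40/3 kN·m
  R_B = 7w₀L/20 = 7·4·10/20 = 14 kN
  M_B = -w₀L²/20 = -4·10²/20 = -20 kN·m
Load 2 — applied couple M₀=16 kN·m at a=5 m (b=L-a=5):
  R_A = 6M₀ab/L³ = 6·16·5·5/10³ = 12/5 kN
  M_A = M₀b(2a-b)/L² = 16·5·(2·5-5)/10² = 4 kN·m
  R_B = -6M₀ab/L³ = -6·16·5·5/10³ = -12/5 kN
  M_B = M₀a(2b-a)/L² = 16·5·(2·5-5)/10² = 4 kN·m
Superposition: R_A = 42/5 kN, M_A = 52/3 kN·m, R_B = 58/5 kN, M_B = -16 kN·m

R_A = 42/5 kN, M_A = 52/3 kN·m, R_B = 58/5 kN, M_B = -16 kN·m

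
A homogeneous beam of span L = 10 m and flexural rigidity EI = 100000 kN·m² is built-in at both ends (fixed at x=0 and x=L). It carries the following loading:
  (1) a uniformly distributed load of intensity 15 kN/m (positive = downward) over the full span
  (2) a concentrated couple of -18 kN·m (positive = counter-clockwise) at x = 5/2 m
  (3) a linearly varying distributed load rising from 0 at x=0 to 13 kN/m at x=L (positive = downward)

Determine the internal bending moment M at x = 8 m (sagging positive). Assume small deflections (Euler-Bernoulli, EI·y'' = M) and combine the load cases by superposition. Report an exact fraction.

M(8) = -581/120 kN·m

Load 1 — uniform load w=15 kN/m over full span:
  M_1 = wLx/2 - wL²/12 - wx²/2 = 15·10·8/2 - 15·10²/12 - 15·8²/2 = -5 kN·m
Load 2 — applied couple M₀=-18 kN·m at a=5/2 m (b=L-a=15/2):
  M_2 = R_Ax - M_A - M₀  [x>a] with R_A=-81/40, M_A=27/8 = (-81/40)·8 - (27/8) - (-18) = -63/40 kN·m
Load 3 — triangular load w₀=13 kN/m (0→w₀ over full span):
  M_3 = 3w₀Lx/20 - w₀L²/30 - w₀x³/(6L) = 3·13·10·8/20 - 13·10²/30 - 13·8³/(6·10) = 26/15 kN·m
Superposition: M = Σ M_i = -581/120 kN·m ≈ -4.841667 kN·m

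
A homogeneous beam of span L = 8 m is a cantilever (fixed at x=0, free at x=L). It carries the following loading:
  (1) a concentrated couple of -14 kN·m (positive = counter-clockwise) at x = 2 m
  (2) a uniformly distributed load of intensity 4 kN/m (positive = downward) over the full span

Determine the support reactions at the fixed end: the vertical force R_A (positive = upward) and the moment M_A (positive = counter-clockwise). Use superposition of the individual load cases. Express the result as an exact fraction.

Load 1 — applied couple M₀=-14 kN·m at a=2 m (b=L-a=6):
  R_A = 0 kN
  M_A = -M₀ = -(-14) = 14 kN·m
Load 2 — uniform load w=4 kN/m over full span:
  R_A = wL = 4·8 = 32 kN
  M_A = wL²/2 = 4·8²/2 = 128 kN·m
Superposition: R_A = 32 kN, M_A = 142 kN·m

R_A = 32 kN, M_A = 142 kN·m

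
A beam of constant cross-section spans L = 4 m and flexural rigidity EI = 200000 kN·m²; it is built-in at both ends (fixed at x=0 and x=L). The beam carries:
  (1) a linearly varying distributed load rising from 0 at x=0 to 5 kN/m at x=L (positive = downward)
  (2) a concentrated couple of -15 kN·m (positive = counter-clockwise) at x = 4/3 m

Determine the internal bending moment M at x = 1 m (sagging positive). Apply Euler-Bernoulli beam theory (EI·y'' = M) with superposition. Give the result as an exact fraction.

M(1) = -39/8 kN·m

Load 1 — triangular load w₀=5 kN/m (0→w₀ over full span):
  M_1 = 3w₀Lx/20 - w₀L²/30 - w₀x³/(6L) = 3·5·4·1/20 - 5·4²/30 - 5·1³/(6·4) = 1/8 kN·m
Load 2 — applied couple M₀=-15 kN·m at a=4/3 m (b=L-a=8/3):
  M_2 = R_Ax - M_A  [x≤a] with R_A=-5, M_A=0 = (-5)·1 - 0 = -5 kN·m
Superposition: M = Σ M_i = -39/8 kN·m ≈ -4.875000 kN·m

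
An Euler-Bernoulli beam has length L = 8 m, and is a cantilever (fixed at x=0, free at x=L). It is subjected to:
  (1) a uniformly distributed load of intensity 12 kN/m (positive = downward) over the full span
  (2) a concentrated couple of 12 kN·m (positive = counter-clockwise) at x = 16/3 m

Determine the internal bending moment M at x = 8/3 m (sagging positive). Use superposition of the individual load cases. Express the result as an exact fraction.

Load 1 — uniform load w=12 kN/m over full span:
  M_1 = -w(L-x)²/2 = -12·(8-(8/3))²/2 = -512/3 kN·m
Load 2 — applied couple M₀=12 kN·m at a=16/3 m (b=L-a=8/3):
  M_2 = M₀  [x≤a] = 12 = 12 kN·m
Superposition: M = Σ M_i = -476/3 kN·m ≈ -158.666667 kN·m

M(8/3) = -476/3 kN·m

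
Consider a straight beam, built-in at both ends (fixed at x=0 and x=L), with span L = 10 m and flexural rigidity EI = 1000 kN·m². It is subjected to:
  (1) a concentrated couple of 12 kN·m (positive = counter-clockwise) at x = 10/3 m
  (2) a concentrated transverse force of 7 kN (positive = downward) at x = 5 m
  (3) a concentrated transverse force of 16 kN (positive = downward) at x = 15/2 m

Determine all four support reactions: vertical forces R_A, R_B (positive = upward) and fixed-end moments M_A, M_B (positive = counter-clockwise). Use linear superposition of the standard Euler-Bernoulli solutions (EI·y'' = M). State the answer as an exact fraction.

R_A = 38/5 kN, M_A = 65/4 kN·m, R_B = 77/5 kN, M_B = -109/4 kN·m

Load 1 — applied couple M₀=12 kN·m at a=10/3 m (b=L-a=20/3):
  R_A = 6M₀ab/L³ = 6·12·(10/3)·(20/3)/10³ = 8/5 kN
  M_A = M₀b(2a-b)/L² = 12·(20/3)·(2·(10/3)-(20/3))/10² = 0 kN·m
  R_B = -6M₀ab/L³ = -6·12·(10/3)·(20/3)/10³ = -8/5 kN
  M_B = M₀a(2b-a)/L² = 12·(10/3)·(2·(20/3)-(10/3))/10² = 4 kN·m
Load 2 — point force P=7 kN at a=5 m (b=L-a=5):
  R_A = Pb²(3a+b)/L³ = 7·5²·(3·5+5)/10³ = 7/2 kN
  M_A = Pab²/L² = 7·5·5²/10² = 35/4 kN·m
  R_B = Pa²(a+3b)/L³ = 7·5²·(5+3·5)/10³ = 7/2 kN
  M_B = -Pa²b/L² = -7·5²·5/10² = -35/4 kN·m
Load 3 — point force P=16 kN at a=15/2 m (b=L-a=5/2):
  R_A = Pb²(3a+b)/L³ = 16·(5/2)²·(3·(15/2)+(5/2))/10³ = 5/2 kN
  M_A = Pab²/L² = 16·(15/2)·(5/2)²/10² = 15/2 kN·m
  R_B = Pa²(a+3b)/L³ = 16·(15/2)²·((15/2)+3·(5/2))/10³ = 27/2 kN
  M_B = -Pa²b/L² = -16·(15/2)²·(5/2)/10² = -45/2 kN·m
Superposition: R_A = 38/5 kN, M_A = 65/4 kN·m, R_B = 77/5 kN, M_B = -109/4 kN·m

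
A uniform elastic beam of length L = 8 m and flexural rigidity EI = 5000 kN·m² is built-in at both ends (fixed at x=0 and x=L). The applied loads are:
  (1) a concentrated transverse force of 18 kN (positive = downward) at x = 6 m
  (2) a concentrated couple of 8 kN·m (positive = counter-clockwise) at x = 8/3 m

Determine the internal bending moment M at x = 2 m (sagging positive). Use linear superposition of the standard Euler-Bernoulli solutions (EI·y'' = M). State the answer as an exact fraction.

Load 1 — point force P=18 kN at a=6 m (b=L-a=2):
  M_1 = Pb²(3a+b)x/L³ - Pab²/L²  [x≤a] = 18·2²·(3·6+2)·2/8³ - 18·6·2²/8² = -9/8 kN·m
Load 2 — applied couple M₀=8 kN·m at a=8/3 m (b=L-a=16/3):
  M_2 = R_Ax - M_A  [x≤a] with R_A=4/3, M_A=0 = (4/3)·2 - 0 = 8/3 kN·m
Superposition: M = Σ M_i = 37/24 kN·m ≈ 1.541667 kN·m

M(2) = 37/24 kN·m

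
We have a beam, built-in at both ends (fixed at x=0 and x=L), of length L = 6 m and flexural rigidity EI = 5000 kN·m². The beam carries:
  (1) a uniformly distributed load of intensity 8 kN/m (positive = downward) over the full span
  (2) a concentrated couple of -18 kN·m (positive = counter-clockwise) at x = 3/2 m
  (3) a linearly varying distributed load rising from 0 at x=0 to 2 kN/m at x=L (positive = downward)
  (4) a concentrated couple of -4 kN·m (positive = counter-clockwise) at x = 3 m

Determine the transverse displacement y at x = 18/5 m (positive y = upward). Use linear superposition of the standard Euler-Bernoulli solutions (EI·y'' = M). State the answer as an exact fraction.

Load 1 — uniform load w=8 kN/m over full span:
  y_1 = -wx²(L-x)²/(24EI) = -8·(18/5)²·(6-(18/5))²/(24·5000) = -1944/390625 m
Load 2 — applied couple M₀=-18 kN·m at a=3/2 m (b=L-a=9/2):
  y_2 = (R_Ax³/6 - M_Ax²/2 - M₀(x-a)²/2)/EI  [x>a] with R_A=-27/8, M_A=27/8 = ((-27/8)·(18/5)³/6 - (27/8)·(18/5)²/2 - (-18)·((18/5)-(3/2))²/2)/5000 = -1053/625000 m
Load 3 — triangular load w₀=2 kN/m (0→w₀ over full span):
  y_3 = -w₀x²(L-x)²(x+2L)/(120LEI) = -2·(18/5)²·(6-(18/5))²·((18/5)+2·6)/(120·6·5000) = -6318/9765625 m
Load 4 — applied couple M₀=-4 kN·m at a=3 m (b=L-a=3):
  y_4 = (R_Ax³/6 - M_Ax²/2 - M₀(x-a)²/2)/EI  [x>a] with R_A=-1, M_A=-1 = ((-1)·(18/5)³/6 - (-1)·(18/5)²/2 - (-4)·((18/5)-3)²/2)/5000 = -9/78125 m
Superposition: y = Σ y_i = -579969/78125000 m ≈ -0.007424 m

y(18/5) = -579969/78125000 m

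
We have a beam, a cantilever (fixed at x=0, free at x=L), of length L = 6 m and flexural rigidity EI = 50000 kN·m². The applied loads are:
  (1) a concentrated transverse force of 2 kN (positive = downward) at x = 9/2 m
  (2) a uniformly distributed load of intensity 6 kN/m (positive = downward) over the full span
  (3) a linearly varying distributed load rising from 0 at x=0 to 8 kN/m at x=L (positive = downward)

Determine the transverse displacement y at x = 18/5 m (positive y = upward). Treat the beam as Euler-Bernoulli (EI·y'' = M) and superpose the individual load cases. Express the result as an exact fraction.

Load 1 — point force P=2 kN at a=9/2 m (b=L-a=3/2):
  y_1 = -Px²(3a-x)/(6EI)  [x≤a] = -2·(18/5)²·(3·(9/2)-(18/5))/(6·50000) = -2673/3125000 m
Load 2 — uniform load w=6 kN/m over full span:
  y_2 = -wx²(x²-4Lx+6L²)/(24EI) = -6·(18/5)²·((18/5)²-4·6·(18/5)+6·6²)/(24·50000) = -72171/7812500 m
Load 3 — triangular load w₀=8 kN/m (0→w₀ over full span):
  y_3 = (w₀Lx³/12-w₀L²x²/6-w₀x⁵/(120L))/EI = (8·6·(18/5)³/12-8·6²·(18/5)²/6-8·(18/5)⁵/(120·6))/50000 = -431811/48828125 m
Superposition: y = Σ y_i = -7397163/390625000 m ≈ -0.018937 m

y(18/5) = -7397163/390625000 m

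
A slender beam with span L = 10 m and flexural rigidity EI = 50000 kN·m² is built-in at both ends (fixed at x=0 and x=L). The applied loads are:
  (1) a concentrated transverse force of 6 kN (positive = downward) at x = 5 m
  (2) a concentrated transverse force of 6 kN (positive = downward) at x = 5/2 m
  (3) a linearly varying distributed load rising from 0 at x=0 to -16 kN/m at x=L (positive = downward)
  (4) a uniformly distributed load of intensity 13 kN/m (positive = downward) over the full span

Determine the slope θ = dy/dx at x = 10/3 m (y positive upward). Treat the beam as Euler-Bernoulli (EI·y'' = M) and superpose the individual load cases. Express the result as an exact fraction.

Load 1 — point force P=6 kN at a=5 m (b=L-a=5):
  θ_1 = -Pb²x(2aL-(3a+b)x)/(2L³EI)  [x≤a] = -6·5²·(10/3)·(2·5·10-(3·5+5)·(10/3))/(2·10³·50000) = -1/6000 rad
Load 2 — point force P=6 kN at a=5/2 m (b=L-a=15/2):
  θ_2 = Pa²(L-x)(2bL-(3b+a)(L-x))/(2L³EI)  [x>a] = 6·(5/2)²·(10-(10/3))·(2·(15/2)·10-(3·(15/2)+(5/2))·(10-(10/3)))/(2·10³·50000) = -1/24000 rad
Load 3 — triangular load w₀=-16 kN/m (0→w₀ over full span):
  θ_3 = -w₀(2x(L-x)(L-2x)(x+2L)+x²(L-x)²)/(120LEI) = -(-16)·(2·(10/3)·(10-(10/3))·(10-2·(10/3))·((10/3)+2·10)+(10/3)²·(10-(10/3))²)/(120·10·50000) = 32/30375 rad
Load 4 — uniform load w=13 kN/m over full span:
  θ_4 = -wx(L-x)(L-2x)/(12EI) = -13·(10/3)·(10-(10/3))·(10-2·(10/3))/(12·50000) = -13/8100 rad
Superposition: θ = Σ θ_i = -1477/1944000 rad ≈ -0.000760 rad

θ(10/3) = -1477/1944000 rad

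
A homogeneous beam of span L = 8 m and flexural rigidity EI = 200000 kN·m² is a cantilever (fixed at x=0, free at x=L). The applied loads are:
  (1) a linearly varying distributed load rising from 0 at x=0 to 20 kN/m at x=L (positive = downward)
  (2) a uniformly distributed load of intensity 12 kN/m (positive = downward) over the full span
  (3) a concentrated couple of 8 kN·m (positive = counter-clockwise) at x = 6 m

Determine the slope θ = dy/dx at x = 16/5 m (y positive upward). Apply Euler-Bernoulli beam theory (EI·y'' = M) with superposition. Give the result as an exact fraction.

θ(16/5) = -3406/390625 rad

Load 1 — triangular load w₀=20 kN/m (0→w₀ over full span):
  θ_1 = (w₀Lx²/4-w₀L²x/3-w₀x⁴/(24L))/EI = (20·8·(16/5)²/4-20·8²·(16/5)/3-20·(16/5)⁴/(24·8))/200000 = -1888/390625 rad
Load 2 — uniform load w=12 kN/m over full span:
  θ_2 = -wx(x²-3Lx+3L²)/(6EI) = -12·(16/5)·((16/5)²-3·8·(16/5)+3·8²)/(6·200000) = -1568/390625 rad
Load 3 — applied couple M₀=8 kN·m at a=6 m (b=L-a=2):
  θ_3 = M₀x/EI  [x≤a] = 8·(16/5)/200000 = 2/15625 rad
Superposition: θ = Σ θ_i = -3406/390625 rad ≈ -0.008719 rad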